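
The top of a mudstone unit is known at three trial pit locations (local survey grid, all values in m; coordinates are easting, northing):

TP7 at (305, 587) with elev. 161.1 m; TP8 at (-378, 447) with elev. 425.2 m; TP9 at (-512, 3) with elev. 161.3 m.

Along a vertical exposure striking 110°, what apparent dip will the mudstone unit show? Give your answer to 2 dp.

37.55°

Two edge vectors: TP7→TP8 = (-683, -140, 264.1), TP7→TP9 = (-817, -584, 0.2).
Normal n = (TP7→TP8) × (TP7→TP9) = (154206.4, -215633.1, 284492).
So ∂z/∂easting = −n_x/n_z = −0.54204 and ∂z/∂northing = −n_y/n_z = 0.75796.
Unit vector along 110° is (sin 110°, cos 110°) = (0.9397, -0.3420).
Slope in that direction = a·(0.9397) + b·(-0.3420) = −0.76859.
Apparent dip = arctan|0.76859| = 37.55° (true dip is 43.0°, so apparent ≤ true as expected).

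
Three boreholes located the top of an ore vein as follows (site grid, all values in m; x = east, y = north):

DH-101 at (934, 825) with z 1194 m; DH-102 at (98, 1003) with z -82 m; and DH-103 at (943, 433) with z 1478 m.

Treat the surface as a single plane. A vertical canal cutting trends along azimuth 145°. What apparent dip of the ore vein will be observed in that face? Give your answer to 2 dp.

Let the plane be z = a·x + b·y + c.
DH-102−DH-101: −836a + 178b = −1276;  DH-103−DH-101: 9a − 392b = 284.
Solving gives a = 1.37880, b = −0.69283.
Unit vector along 145° is (sin 145°, cos 145°) = (0.5736, -0.8192).
Slope in that direction = a·(0.5736) + b·(-0.8192) = 1.35838.
Apparent dip = arctan|1.35838| = 53.64° (true dip is 57.1°, so apparent ≤ true as expected).

53.64°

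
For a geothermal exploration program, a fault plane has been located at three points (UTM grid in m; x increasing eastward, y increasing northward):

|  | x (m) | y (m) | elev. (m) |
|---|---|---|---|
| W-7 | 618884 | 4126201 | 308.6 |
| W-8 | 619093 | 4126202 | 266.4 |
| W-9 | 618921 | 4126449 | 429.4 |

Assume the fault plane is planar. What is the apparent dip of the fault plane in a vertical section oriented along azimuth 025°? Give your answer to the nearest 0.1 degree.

20.9°

Two edge vectors: W-7→W-8 = (209, 1, -42.2), W-7→W-9 = (37, 248, 120.8).
Normal n = (W-7→W-8) × (W-7→W-9) = (10586.4, -26808.6, 51795).
So ∂z/∂x = −n_x/n_z = −0.20439 and ∂z/∂y = −n_y/n_z = 0.51759.
Unit vector along 025° is (sin 25°, cos 25°) = (0.4226, 0.9063).
Slope in that direction = a·(0.4226) + b·(0.9063) = 0.38272.
Apparent dip = arctan|0.38272| = 20.9° (true dip is 29.1°, so apparent ≤ true as expected).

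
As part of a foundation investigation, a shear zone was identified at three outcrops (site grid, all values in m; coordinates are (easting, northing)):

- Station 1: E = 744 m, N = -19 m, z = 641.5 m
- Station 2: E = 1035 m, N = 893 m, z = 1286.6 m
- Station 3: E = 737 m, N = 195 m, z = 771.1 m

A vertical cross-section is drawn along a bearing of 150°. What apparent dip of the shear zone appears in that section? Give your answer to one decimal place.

21.2°

Two edge vectors: Station 1→Station 2 = (291, 912, 645.1), Station 1→Station 3 = (-7, 214, 129.6).
Normal n = (Station 1→Station 2) × (Station 1→Station 3) = (-19856.2, -42229.3, 68658).
So ∂z/∂E = −n_x/n_z = 0.28920 and ∂z/∂N = −n_y/n_z = 0.61507.
Unit vector along 150° is (sin 150°, cos 150°) = (0.5000, -0.8660).
Slope in that direction = a·(0.5000) + b·(-0.8660) = −0.38806.
Apparent dip = arctan|0.38806| = 21.2° (true dip is 34.2°, so apparent ≤ true as expected).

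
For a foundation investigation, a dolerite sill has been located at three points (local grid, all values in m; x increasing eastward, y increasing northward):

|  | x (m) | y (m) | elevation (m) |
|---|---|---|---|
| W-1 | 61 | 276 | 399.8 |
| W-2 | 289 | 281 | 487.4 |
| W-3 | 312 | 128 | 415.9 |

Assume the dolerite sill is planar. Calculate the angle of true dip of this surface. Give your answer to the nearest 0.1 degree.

Two edge vectors: W-1→W-2 = (228, 5, 87.6), W-1→W-3 = (251, -148, 16.1).
Normal n = (W-1→W-2) × (W-1→W-3) = (13045.3, 18316.8, -34999).
So ∂z/∂x = −n_x/n_z = 0.37273 and ∂z/∂y = −n_y/n_z = 0.52335.
Gradient magnitude |∇z| = √(a² + b²) = √(0.13893 + 0.27390) = 0.64252.
True dip = arctan(0.64252) = 32.7°, dipping toward SW (azimuth ≈ 215°).

32.7°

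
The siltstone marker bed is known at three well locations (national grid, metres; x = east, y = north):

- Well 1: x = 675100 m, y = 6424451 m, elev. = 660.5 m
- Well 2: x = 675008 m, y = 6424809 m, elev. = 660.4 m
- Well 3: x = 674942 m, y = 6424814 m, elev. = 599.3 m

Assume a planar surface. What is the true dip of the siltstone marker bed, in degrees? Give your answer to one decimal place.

44.3°

Two edge vectors: Well 1→Well 2 = (-92, 358, -0.1), Well 1→Well 3 = (-158, 363, -61.2).
Normal n = (Well 1→Well 2) × (Well 1→Well 3) = (-21873.3, -5614.6, 23168).
So ∂z/∂x = −n_x/n_z = 0.94412 and ∂z/∂y = −n_y/n_z = 0.24234.
Gradient magnitude |∇z| = √(a² + b²) = √(0.89136 + 0.05873) = 0.97472.
True dip = arctan(0.97472) = 44.3°, dipping toward WSW (azimuth ≈ 256°).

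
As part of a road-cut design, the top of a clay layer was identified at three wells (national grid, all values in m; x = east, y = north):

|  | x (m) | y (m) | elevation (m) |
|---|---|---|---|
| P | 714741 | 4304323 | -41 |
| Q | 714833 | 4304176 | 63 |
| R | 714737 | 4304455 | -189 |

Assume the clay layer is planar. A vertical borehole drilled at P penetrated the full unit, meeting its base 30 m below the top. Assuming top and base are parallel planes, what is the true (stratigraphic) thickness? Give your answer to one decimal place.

Two edge vectors: P→Q = (92, -147, 104), P→R = (-4, 132, -148).
Normal n = (P→Q) × (P→R) = (8028, 13200, 11556).
So ∂z/∂x = −n_x/n_z = −0.69470 and ∂z/∂y = −n_y/n_z = −1.14226.
|∇z| = √(a²+b²) = 1.33693, so dip δ = arctan(1.33693) = 53.20°.
True thickness = vertical thickness × cos δ = 30 × cos 53.20° = 18.0 m.

18.0 m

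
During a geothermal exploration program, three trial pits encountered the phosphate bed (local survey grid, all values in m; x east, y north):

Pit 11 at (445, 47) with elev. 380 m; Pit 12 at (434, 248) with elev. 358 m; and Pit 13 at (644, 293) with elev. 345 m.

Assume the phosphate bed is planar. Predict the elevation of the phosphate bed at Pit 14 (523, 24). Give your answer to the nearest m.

380 m

Let the plane be z = a·x + b·y + c.
Pit 12−Pit 11: −11a + 201b = −22;  Pit 13−Pit 11: 199a + 246b = −35.
Solving gives a = −0.03800, b = −0.11153.
Then c = 380 − a·445 − b·47 = 402.15.
At (523, 24): z = −19.9 − 2.7 + 402.15 = 379.6 m.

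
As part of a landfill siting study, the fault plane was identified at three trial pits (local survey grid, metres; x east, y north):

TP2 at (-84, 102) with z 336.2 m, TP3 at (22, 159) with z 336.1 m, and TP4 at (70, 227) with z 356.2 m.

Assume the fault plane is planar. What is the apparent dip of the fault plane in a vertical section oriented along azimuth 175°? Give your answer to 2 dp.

Two edge vectors: TP2→TP3 = (106, 57, -0.1), TP2→TP4 = (154, 125, 20).
Normal n = (TP2→TP3) × (TP2→TP4) = (1152.5, -2135.4, 4472).
So ∂z/∂x = −n_x/n_z = −0.25771 and ∂z/∂y = −n_y/n_z = 0.47750.
Unit vector along 175° is (sin 175°, cos 175°) = (0.0872, -0.9962).
Slope in that direction = a·(0.0872) + b·(-0.9962) = −0.49815.
Apparent dip = arctan|0.49815| = 26.48° (true dip is 28.5°, so apparent ≤ true as expected).

26.48°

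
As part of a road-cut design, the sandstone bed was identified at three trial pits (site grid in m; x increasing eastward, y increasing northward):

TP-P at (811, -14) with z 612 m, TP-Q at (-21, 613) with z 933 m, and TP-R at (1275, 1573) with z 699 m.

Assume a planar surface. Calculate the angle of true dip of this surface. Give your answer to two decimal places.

17.43°

Let the plane be z = a·x + b·y + c.
TP-Q−TP-P: −832a + 627b = 321;  TP-R−TP-P: 464a + 1587b = 87.
Solving gives a = −0.28230, b = 0.13736.
Gradient magnitude |∇z| = √(a² + b²) = √(0.07969 + 0.01887) = 0.31395.
True dip = arctan(0.31395) = 17.43°, dipping toward ESE (azimuth ≈ 116°).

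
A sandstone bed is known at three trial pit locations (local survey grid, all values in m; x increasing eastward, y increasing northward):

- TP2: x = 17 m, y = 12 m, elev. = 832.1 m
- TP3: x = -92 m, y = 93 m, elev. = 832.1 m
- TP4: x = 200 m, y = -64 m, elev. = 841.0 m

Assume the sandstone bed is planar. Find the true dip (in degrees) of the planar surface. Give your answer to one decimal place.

10.5°

Let the plane be z = a·x + b·y + c.
TP3−TP2: −109a + 81b = 0;  TP4−TP2: 183a − 76b = 8.9.
Solving gives a = 0.11025, b = 0.14836.
Gradient magnitude |∇z| = √(a² + b²) = √(0.01215 + 0.02201) = 0.18483.
True dip = arctan(0.18483) = 10.5°, dipping toward SW (azimuth ≈ 217°).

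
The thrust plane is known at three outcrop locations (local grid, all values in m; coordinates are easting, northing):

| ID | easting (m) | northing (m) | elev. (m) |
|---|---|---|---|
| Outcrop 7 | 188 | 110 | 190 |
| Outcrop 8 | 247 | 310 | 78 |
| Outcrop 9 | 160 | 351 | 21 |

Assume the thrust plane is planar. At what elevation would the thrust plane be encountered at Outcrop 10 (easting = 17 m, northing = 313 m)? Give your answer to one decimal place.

Let the plane be z = a·easting + b·northing + c.
Outcrop 8−Outcrop 7: 59a + 200b = −112;  Outcrop 9−Outcrop 7: −28a + 241b = −169.
Solving gives a = 0.34351, b = −0.66134.
Then c = 190 − a·188 − b·110 = 198.17.
At (17, 313): z = 5.8 − 207.0 + 198.17 = -3.0 m.

-3.0 m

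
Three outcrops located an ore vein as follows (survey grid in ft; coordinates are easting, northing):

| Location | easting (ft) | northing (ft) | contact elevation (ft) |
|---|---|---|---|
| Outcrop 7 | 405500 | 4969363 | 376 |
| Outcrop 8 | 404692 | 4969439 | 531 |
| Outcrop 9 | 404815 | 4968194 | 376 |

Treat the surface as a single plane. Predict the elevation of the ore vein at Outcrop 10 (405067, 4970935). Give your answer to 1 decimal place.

Let the plane be z = a·easting + b·northing + c.
Outcrop 8−Outcrop 7: −808a + 76b = 155;  Outcrop 9−Outcrop 7: −685a − 1169b = 0.
Solving gives a = −0.181810976, b = 0.106535944.
Then c = 376 − a·405500 − b·4969363 = −455315.43.
At (405067, 4970935): z = −73645.6 + 529583.3 − 455315.43 = 622.2 ft.

622.2 ft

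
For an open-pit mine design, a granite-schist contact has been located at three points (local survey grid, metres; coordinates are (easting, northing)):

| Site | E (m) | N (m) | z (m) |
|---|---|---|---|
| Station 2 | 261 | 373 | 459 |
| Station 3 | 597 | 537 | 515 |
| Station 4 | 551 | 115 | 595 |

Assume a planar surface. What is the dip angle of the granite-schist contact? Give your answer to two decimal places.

Let the plane be z = a·E + b·N + c.
Station 3−Station 2: 336a + 164b = 56;  Station 4−Station 2: 290a − 258b = 136.
Solving gives a = 0.27376, b = −0.21941.
Gradient magnitude |∇z| = √(a² + b²) = √(0.07495 + 0.04814) = 0.35084.
True dip = arctan(0.35084) = 19.33°, dipping toward NW (azimuth ≈ 309°).

19.33°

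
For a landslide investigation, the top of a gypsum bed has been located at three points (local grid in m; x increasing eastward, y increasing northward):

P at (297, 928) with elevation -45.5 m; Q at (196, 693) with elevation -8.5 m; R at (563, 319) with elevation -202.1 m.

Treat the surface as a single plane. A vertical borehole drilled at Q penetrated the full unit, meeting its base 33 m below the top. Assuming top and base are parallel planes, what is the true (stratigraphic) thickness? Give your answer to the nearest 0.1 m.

Two edge vectors: P→Q = (-101, -235, 37), P→R = (266, -609, -156.6).
Normal n = (P→Q) × (P→R) = (59334, -5974.6, 124019).
So ∂z/∂x = −n_x/n_z = −0.47843 and ∂z/∂y = −n_y/n_z = 0.04817.
|∇z| = √(a²+b²) = 0.48085, so dip δ = arctan(0.48085) = 25.68°.
True thickness = vertical thickness × cos δ = 33 × cos 25.68° = 29.7 m.

29.7 m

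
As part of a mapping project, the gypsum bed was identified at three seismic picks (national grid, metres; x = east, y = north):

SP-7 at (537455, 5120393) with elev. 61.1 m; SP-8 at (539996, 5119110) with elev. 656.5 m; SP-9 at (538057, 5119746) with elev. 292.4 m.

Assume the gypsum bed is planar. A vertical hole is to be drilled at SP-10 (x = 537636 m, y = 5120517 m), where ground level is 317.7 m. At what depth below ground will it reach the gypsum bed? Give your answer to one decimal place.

270.9 m

Let the plane be z = a·x + b·y + c.
SP-8−SP-7: 2541a − 1283b = 595.4;  SP-9−SP-7: 602a − 647b = 231.3.
Solving gives a = 0.101491176, b = −0.263063852.
Then c = 61.1 − a·537455 − b·5120393 = 1292504.46.
At (537636, 5120517): z_contact = 54565.31 − 1347022.92 + 1292504.46 = 46.85 m.
Depth below ground = 317.7 − 46.85 = 270.9 m.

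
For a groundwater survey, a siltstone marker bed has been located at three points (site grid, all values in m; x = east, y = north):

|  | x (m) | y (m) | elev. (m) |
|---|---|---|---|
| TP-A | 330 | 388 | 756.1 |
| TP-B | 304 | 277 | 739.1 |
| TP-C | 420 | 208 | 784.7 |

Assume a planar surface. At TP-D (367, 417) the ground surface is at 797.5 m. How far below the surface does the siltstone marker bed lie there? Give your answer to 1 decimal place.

Two edge vectors: TP-A→TP-B = (-26, -111, -17), TP-A→TP-C = (90, -180, 28.6).
Normal n = (TP-A→TP-B) × (TP-A→TP-C) = (-6234.6, -786.4, 14670).
So ∂z/∂x = −n_x/n_z = 0.42499 and ∂z/∂y = −n_y/n_z = 0.05361.
Intercept c from TP-A: 756.1 − 140.25 − 20.80 = 595.05.
At (367, 417): z_contact = 155.97 + 22.35 + 595.05 = 773.38 m.
Depth below ground = 797.5 − 773.38 = 24.1 m.

24.1 m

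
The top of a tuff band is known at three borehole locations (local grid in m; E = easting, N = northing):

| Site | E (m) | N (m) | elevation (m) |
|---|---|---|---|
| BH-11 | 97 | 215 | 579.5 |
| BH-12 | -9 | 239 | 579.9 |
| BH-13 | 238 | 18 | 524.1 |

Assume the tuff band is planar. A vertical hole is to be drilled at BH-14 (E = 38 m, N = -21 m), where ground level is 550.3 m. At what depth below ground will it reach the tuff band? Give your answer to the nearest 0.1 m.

53.5 m

Let the plane be z = a·E + b·N + c.
BH-12−BH-11: −106a + 24b = 0.4;  BH-13−BH-11: 141a − 197b = −55.4.
Solving gives a = 0.07148, b = 0.33238.
Then c = 579.5 − a·97 − b·215 = 501.10.
At (38, -21): z_contact = 2.72 − 6.98 + 501.10 = 496.84 m.
Depth below ground = 550.3 − 496.84 = 53.5 m.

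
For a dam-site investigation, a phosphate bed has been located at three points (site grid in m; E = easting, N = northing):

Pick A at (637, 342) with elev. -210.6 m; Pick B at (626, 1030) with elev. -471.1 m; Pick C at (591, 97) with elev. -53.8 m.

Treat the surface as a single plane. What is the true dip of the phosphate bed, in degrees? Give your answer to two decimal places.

Two edge vectors: Pick A→Pick B = (-11, 688, -260.5), Pick A→Pick C = (-46, -245, 156.8).
Normal n = (Pick A→Pick B) × (Pick A→Pick C) = (44055.9, 13707.8, 34343).
So ∂z/∂E = −n_x/n_z = −1.28282 and ∂z/∂N = −n_y/n_z = −0.39914.
Gradient magnitude |∇z| = √(a² + b²) = √(1.64563 + 0.15932) = 1.34348.
True dip = arctan(1.34348) = 53.34°, dipping toward ENE (azimuth ≈ 073°).

53.34°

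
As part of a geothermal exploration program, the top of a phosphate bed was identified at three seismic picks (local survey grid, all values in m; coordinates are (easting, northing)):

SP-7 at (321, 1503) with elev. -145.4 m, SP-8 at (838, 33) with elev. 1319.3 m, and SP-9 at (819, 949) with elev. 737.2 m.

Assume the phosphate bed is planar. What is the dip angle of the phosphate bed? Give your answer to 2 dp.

51.36°

Two edge vectors: SP-7→SP-8 = (517, -1470, 1464.7), SP-7→SP-9 = (498, -554, 882.6).
Normal n = (SP-7→SP-8) × (SP-7→SP-9) = (-485978.2, 273116.4, 445642).
So ∂z/∂E = −n_x/n_z = 1.09051 and ∂z/∂N = −n_y/n_z = −0.61286.
Gradient magnitude |∇z| = √(a² + b²) = √(1.18922 + 0.37560) = 1.25093.
True dip = arctan(1.25093) = 51.36°, dipping toward WNW (azimuth ≈ 299°).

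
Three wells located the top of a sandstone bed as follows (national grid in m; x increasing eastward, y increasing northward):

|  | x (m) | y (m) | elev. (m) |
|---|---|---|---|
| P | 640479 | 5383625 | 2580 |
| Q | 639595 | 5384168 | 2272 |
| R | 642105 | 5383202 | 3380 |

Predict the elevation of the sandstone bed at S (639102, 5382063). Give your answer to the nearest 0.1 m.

1123.9 m

Two edge vectors: P→Q = (-884, 543, -308), P→R = (1626, -423, 800).
Normal n = (P→Q) × (P→R) = (304116, 206392, -508986).
So ∂z/∂x = −n_x/n_z = 0.597493841 and ∂z/∂y = −n_y/n_z = 0.405496418.
Intercept c from P: 2580 − 382682.26 − 2183040.66 = −2563142.91.
At (639102, 5382063): z = 381859.5 + 2182407.3 − 2563142.91 = 1123.9 m.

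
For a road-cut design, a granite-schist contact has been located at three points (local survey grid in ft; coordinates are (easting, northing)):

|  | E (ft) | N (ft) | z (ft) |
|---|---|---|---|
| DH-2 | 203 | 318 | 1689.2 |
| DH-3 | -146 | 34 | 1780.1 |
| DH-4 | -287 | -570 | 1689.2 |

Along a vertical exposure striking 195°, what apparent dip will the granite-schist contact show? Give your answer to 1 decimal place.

7.4°

Two edge vectors: DH-2→DH-3 = (-349, -284, 90.9), DH-2→DH-4 = (-490, -888, 0).
Normal n = (DH-2→DH-3) × (DH-2→DH-4) = (80719.2, -44541, 170752).
So ∂z/∂E = −n_x/n_z = −0.47273 and ∂z/∂N = −n_y/n_z = 0.26085.
Unit vector along 195° is (sin 195°, cos 195°) = (-0.2588, -0.9659).
Slope in that direction = a·(-0.2588) + b·(-0.9659) = −0.12961.
Apparent dip = arctan|0.12961| = 7.4° (true dip is 28.4°, so apparent ≤ true as expected).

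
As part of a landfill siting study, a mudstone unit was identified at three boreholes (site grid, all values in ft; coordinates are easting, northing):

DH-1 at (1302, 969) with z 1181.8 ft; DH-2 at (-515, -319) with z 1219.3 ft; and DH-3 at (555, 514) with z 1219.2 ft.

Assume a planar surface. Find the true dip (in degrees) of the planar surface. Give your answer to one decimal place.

20.5°

Let the plane be z = a·easting + b·northing + c.
DH-2−DH-1: −1817a − 1288b = 37.5;  DH-3−DH-1: −747a − 455b = 37.4.
Solving gives a = −0.22975, b = 0.29500.
Gradient magnitude |∇z| = √(a² + b²) = √(0.05279 + 0.08703) = 0.37391.
True dip = arctan(0.37391) = 20.5°, dipping toward SE (azimuth ≈ 142°).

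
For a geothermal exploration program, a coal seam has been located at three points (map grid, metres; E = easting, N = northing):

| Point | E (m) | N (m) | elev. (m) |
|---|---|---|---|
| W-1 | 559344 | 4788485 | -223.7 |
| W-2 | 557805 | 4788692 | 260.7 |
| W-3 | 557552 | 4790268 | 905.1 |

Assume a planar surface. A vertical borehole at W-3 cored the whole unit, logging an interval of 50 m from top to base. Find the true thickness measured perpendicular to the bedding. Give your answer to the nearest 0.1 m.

Two edge vectors: W-1→W-2 = (-1539, 207, 484.4), W-1→W-3 = (-1792, 1783, 1128.8).
Normal n = (W-1→W-2) × (W-1→W-3) = (-630023.6, 869178.4, -2373093).
So ∂z/∂E = −n_x/n_z = −0.26549 and ∂z/∂N = −n_y/n_z = 0.36626.
|∇z| = √(a²+b²) = 0.45236, so dip δ = arctan(0.45236) = 24.34°.
True thickness = vertical thickness × cos δ = 50 × cos 24.34° = 45.6 m.

45.6 m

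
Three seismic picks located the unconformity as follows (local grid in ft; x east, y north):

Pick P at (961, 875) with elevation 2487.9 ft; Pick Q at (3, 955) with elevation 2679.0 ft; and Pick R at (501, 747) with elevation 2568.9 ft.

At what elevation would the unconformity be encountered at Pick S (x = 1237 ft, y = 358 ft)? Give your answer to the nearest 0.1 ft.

2400.9 ft

Let the plane be z = a·x + b·y + c.
Pick Q−Pick P: −958a + 80b = 191.1;  Pick R−Pick P: −460a − 128b = 81.
Solving gives a = −0.194079, b = 0.064658.
Then c = 2487.9 − a·961 − b·875 = 2617.83.
At (1237, 358): z = −240.1 + 23.1 + 2617.83 = 2400.9 ft.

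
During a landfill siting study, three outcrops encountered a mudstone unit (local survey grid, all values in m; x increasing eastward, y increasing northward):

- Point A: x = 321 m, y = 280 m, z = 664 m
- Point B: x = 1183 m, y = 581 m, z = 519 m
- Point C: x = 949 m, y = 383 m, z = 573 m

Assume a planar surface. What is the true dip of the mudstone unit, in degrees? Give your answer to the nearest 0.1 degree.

Two edge vectors: Point A→Point B = (862, 301, -145), Point A→Point C = (628, 103, -91).
Normal n = (Point A→Point B) × (Point A→Point C) = (-12456, -12618, -100242).
So ∂z/∂x = −n_x/n_z = −0.12426 and ∂z/∂y = −n_y/n_z = −0.12588.
Gradient magnitude |∇z| = √(a² + b²) = √(0.01544 + 0.01584) = 0.17688.
True dip = arctan(0.17688) = 10.0°, dipping toward NE (azimuth ≈ 045°).

10.0°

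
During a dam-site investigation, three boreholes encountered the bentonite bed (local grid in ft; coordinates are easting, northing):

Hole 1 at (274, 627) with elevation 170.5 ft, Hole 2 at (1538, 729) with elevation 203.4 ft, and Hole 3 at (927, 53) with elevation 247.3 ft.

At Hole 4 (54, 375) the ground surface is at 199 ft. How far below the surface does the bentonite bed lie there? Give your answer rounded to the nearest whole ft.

12 ft

Let the plane be z = a·easting + b·northing + c.
Hole 2−Hole 1: 1264a + 102b = 32.9;  Hole 3−Hole 1: 653a − 574b = 76.8.
Solving gives a = 0.03373, b = −0.09543.
Then c = 170.5 − a·274 − b·627 = 221.09.
At (54, 375): z_contact = 1.8 − 35.8 + 221.09 = 187.1 ft.
Depth below ground = 199 − 187.1 = 12 ft.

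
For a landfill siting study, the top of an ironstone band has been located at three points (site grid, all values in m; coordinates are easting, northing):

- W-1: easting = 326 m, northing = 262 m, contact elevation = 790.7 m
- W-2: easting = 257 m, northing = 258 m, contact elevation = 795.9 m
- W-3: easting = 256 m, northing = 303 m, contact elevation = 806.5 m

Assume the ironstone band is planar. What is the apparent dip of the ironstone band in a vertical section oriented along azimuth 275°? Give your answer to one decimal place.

Let the plane be z = a·easting + b·northing + c.
W-2−W-1: −69a − 4b = 5.2;  W-3−W-1: −70a + 41b = 15.8.
Solving gives a = −0.08890, b = 0.23358.
Unit vector along 275° is (sin 275°, cos 275°) = (-0.9962, 0.0872).
Slope in that direction = a·(-0.9962) + b·(0.0872) = 0.10892.
Apparent dip = arctan|0.10892| = 6.2° (true dip is 14.0°, so apparent ≤ true as expected).

6.2°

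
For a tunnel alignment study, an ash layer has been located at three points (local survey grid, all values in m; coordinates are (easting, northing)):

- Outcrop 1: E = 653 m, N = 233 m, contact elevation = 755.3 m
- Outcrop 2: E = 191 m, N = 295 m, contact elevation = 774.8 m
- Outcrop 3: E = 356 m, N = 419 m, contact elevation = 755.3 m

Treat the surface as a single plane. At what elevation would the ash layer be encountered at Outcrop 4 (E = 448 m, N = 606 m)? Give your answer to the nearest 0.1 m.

Two edge vectors: Outcrop 1→Outcrop 2 = (-462, 62, 19.5), Outcrop 1→Outcrop 3 = (-297, 186, 0).
Normal n = (Outcrop 1→Outcrop 2) × (Outcrop 1→Outcrop 3) = (-3627, -5791.5, -67518).
So ∂z/∂E = −n_x/n_z = −0.05372 and ∂z/∂N = −n_y/n_z = −0.08578.
Intercept c from Outcrop 1: 755.3 + 35.08 + 19.99 = 810.36.
At (448, 606): z = −24.1 − 52.0 + 810.36 = 734.3 m.

734.3 m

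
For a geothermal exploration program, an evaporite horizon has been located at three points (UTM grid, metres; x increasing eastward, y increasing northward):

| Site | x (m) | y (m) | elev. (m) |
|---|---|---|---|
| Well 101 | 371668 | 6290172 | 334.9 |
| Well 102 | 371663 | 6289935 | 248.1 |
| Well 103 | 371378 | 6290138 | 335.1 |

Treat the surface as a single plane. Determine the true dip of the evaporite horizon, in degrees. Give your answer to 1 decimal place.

Let the plane be z = a·x + b·y + c.
Well 102−Well 101: −5a − 237b = −86.8;  Well 103−Well 101: −290a − 34b = 0.2.
Solving gives a = −0.04374, b = 0.36717.
Gradient magnitude |∇z| = √(a² + b²) = √(0.00191 + 0.13481) = 0.36976.
True dip = arctan(0.36976) = 20.3°, dipping toward S (azimuth ≈ 173°).

20.3°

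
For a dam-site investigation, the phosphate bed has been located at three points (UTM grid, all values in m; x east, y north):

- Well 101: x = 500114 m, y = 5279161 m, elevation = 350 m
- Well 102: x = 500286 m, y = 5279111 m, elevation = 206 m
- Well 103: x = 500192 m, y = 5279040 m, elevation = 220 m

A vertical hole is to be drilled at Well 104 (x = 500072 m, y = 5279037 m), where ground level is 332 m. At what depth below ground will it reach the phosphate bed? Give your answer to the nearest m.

36 m

Two edge vectors: Well 101→Well 102 = (172, -50, -144), Well 101→Well 103 = (78, -121, -130).
Normal n = (Well 101→Well 102) × (Well 101→Well 103) = (-10924, 11128, -16912).
So ∂z/∂x = −n_x/n_z = −0.64593188 and ∂z/∂y = −n_y/n_z = 0.65799432.
Intercept c from Well 101: 350 + 323039.58 − 3473657.97 = −3150268.39.
At (500072, 5279037): z_contact = −323012.4 + 3473576.4 − 3150268.39 = 295.5 m.
Depth below ground = 332 − 295.5 = 36 m.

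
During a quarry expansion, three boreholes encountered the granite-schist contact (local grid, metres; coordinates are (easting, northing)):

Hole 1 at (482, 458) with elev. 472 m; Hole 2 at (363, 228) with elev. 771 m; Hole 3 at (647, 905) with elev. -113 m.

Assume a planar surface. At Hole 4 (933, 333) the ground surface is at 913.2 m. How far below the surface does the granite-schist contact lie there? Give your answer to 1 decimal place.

Two edge vectors: Hole 1→Hole 2 = (-119, -230, 299), Hole 1→Hole 3 = (165, 447, -585).
Normal n = (Hole 1→Hole 2) × (Hole 1→Hole 3) = (897, -20280, -15243).
So ∂z/∂E = −n_x/n_z = 0.05885 and ∂z/∂N = −n_y/n_z = −1.33045.
Intercept c from Hole 1: 472 − 28.36 + 609.34 = 1052.98.
At (933, 333): z_contact = 54.90 − 443.04 + 1052.98 = 664.85 m.
Depth below ground = 913.2 − 664.85 = 248.4 m.

248.4 m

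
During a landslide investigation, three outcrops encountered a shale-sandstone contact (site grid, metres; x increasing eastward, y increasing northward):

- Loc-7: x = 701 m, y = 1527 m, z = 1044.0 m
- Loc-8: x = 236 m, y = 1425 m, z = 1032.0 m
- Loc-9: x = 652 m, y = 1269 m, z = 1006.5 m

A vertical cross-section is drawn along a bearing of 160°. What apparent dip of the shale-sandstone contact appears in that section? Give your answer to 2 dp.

Let the plane be z = a·x + b·y + c.
Loc-8−Loc-7: −465a − 102b = −12;  Loc-9−Loc-7: −49a − 258b = −37.5.
Solving gives a = −0.00634, b = 0.14655.
Unit vector along 160° is (sin 160°, cos 160°) = (0.3420, -0.9397).
Slope in that direction = a·(0.3420) + b·(-0.9397) = −0.13988.
Apparent dip = arctan|0.13988| = 7.96° (true dip is 8.3°, so apparent ≤ true as expected).

7.96°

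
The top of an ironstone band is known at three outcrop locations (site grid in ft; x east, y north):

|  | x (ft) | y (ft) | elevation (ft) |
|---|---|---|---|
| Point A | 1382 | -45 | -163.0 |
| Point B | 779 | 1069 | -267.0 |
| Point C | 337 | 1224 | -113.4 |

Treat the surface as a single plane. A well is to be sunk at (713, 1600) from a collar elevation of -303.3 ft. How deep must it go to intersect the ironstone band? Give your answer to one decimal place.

117.2 ft

Let the plane be z = a·x + b·y + c.
Point B−Point A: −603a + 1114b = −104;  Point C−Point A: −1045a + 1269b = 49.6.
Solving gives a = −0.469340, b = −0.347407.
Then c = -163 − a·1382 − b·-45 = 469.99.
At (713, 1600): z_contact = −334.64 − 555.85 + 469.99 = -420.50 ft.
Depth below ground = -303.3 − (-420.50) = 117.2 ft.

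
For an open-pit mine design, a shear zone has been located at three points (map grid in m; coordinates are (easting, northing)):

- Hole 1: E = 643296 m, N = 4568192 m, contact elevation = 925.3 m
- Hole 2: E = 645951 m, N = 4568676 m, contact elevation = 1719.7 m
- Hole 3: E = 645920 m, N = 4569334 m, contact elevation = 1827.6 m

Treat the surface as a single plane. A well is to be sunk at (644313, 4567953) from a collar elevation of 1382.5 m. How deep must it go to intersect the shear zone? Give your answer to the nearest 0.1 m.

Let the plane be z = a·E + b·N + c.
Hole 2−Hole 1: 2655a + 484b = 794.4;  Hole 3−Hole 1: 2624a + 1142b = 902.3.
Solving gives a = 0.267022249, b = 0.176561838.
Then c = 925.3 − a·643296 − b·4568192 = −977417.42.
At (644313, 4567953): z_contact = 172045.91 + 806526.18 − 977417.42 = 1154.66 m.
Depth below ground = 1382.5 − 1154.66 = 227.8 m.

227.8 m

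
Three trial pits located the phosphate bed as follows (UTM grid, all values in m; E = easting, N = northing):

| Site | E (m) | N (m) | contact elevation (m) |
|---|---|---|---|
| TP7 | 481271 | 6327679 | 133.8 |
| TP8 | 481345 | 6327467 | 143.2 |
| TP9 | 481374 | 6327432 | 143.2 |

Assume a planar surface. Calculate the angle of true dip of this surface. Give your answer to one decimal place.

Two edge vectors: TP7→TP8 = (74, -212, 9.4), TP7→TP9 = (103, -247, 9.4).
Normal n = (TP7→TP8) × (TP7→TP9) = (329, 272.6, 3558).
So ∂z/∂E = −n_x/n_z = −0.09247 and ∂z/∂N = −n_y/n_z = −0.07662.
Gradient magnitude |∇z| = √(a² + b²) = √(0.00855 + 0.00587) = 0.12008.
True dip = arctan(0.12008) = 6.8°, dipping toward NE (azimuth ≈ 050°).

6.8°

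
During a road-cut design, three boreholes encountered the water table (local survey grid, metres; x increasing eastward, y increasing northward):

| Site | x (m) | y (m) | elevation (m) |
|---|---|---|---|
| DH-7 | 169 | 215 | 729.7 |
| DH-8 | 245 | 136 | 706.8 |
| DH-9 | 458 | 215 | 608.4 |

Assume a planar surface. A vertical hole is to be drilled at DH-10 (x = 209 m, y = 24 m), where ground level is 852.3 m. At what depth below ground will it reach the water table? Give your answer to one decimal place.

Let the plane be z = a·x + b·y + c.
DH-8−DH-7: 76a − 79b = −22.9;  DH-9−DH-7: 289a + 0b = −121.3.
Solving gives a = −0.41972, b = −0.11391.
Then c = 729.7 − a·169 − b·215 = 825.12.
At (209, 24): z_contact = −87.72 − 2.73 + 825.12 = 734.67 m.
Depth below ground = 852.3 − 734.67 = 117.6 m.

117.6 m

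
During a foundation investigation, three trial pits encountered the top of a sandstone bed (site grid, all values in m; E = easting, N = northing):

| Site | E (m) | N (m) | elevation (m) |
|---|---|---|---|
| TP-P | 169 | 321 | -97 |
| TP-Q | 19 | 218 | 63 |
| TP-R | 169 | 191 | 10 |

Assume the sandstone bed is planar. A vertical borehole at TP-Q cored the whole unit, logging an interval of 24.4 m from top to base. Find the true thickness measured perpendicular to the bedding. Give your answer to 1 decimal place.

17.6 m

Two edge vectors: TP-P→TP-Q = (-150, -103, 160), TP-P→TP-R = (0, -130, 107).
Normal n = (TP-P→TP-Q) × (TP-P→TP-R) = (9779, 16050, 19500).
So ∂z/∂E = −n_x/n_z = −0.50149 and ∂z/∂N = −n_y/n_z = −0.82308.
|∇z| = √(a²+b²) = 0.96382, so dip δ = arctan(0.96382) = 43.94°.
True thickness = vertical thickness × cos δ = 24.4 × cos 43.94° = 17.6 m.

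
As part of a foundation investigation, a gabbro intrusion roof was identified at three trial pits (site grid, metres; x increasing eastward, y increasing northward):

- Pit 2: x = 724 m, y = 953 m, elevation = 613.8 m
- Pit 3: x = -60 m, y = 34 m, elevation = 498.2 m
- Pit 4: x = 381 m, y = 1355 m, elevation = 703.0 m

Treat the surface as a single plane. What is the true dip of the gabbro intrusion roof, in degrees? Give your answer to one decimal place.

Two edge vectors: Pit 2→Pit 3 = (-784, -919, -115.6), Pit 2→Pit 4 = (-343, 402, 89.2).
Normal n = (Pit 2→Pit 3) × (Pit 2→Pit 4) = (-35503.6, 109583.6, -630385).
So ∂z/∂x = −n_x/n_z = −0.05632 and ∂z/∂y = −n_y/n_z = 0.17384.
Gradient magnitude |∇z| = √(a² + b²) = √(0.00317 + 0.03022) = 0.18273.
True dip = arctan(0.18273) = 10.4°, dipping toward SSE (azimuth ≈ 162°).

10.4°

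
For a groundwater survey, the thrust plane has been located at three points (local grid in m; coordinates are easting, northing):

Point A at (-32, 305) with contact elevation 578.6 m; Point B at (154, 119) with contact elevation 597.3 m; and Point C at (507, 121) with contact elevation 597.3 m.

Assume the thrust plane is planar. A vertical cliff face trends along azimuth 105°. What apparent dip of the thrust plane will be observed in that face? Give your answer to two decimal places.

1.51°

Two edge vectors: Point A→Point B = (186, -186, 18.7), Point A→Point C = (539, -184, 18.7).
Normal n = (Point A→Point B) × (Point A→Point C) = (-37.4, 6601.1, 66030).
So ∂z/∂easting = −n_x/n_z = 0.00057 and ∂z/∂northing = −n_y/n_z = −0.09997.
Unit vector along 105° is (sin 105°, cos 105°) = (0.9659, -0.2588).
Slope in that direction = a·(0.9659) + b·(-0.2588) = 0.02642.
Apparent dip = arctan|0.02642| = 1.51° (true dip is 5.7°, so apparent ≤ true as expected).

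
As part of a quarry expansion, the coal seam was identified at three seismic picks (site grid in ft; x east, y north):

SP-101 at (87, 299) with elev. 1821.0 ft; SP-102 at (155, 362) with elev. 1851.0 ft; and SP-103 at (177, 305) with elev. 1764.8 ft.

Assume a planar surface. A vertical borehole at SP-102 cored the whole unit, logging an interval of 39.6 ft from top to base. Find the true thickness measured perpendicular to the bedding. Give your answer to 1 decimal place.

22.7 ft

Let the plane be z = a·x + b·y + c.
SP-102−SP-101: 68a + 63b = 30;  SP-103−SP-101: 90a + 6b = −56.2.
Solving gives a = −0.70707, b = 1.23938.
|∇z| = √(a²+b²) = 1.42689, so dip δ = arctan(1.42689) = 54.98°.
True thickness = vertical thickness × cos δ = 39.6 × cos 54.98° = 22.7 ft.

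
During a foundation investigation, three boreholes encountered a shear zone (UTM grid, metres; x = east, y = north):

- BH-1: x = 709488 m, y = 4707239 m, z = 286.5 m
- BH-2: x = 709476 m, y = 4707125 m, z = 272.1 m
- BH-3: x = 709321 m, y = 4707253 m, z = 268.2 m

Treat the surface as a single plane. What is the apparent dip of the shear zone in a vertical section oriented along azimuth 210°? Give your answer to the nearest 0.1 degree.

9.0°

Let the plane be z = a·x + b·y + c.
BH-2−BH-1: −12a − 114b = −14.4;  BH-3−BH-1: −167a + 14b = −18.3.
Solving gives a = 0.11912, b = 0.11378.
Unit vector along 210° is (sin 210°, cos 210°) = (-0.5000, -0.8660).
Slope in that direction = a·(-0.5000) + b·(-0.8660) = −0.15809.
Apparent dip = arctan|0.15809| = 9.0° (true dip is 9.4°, so apparent ≤ true as expected).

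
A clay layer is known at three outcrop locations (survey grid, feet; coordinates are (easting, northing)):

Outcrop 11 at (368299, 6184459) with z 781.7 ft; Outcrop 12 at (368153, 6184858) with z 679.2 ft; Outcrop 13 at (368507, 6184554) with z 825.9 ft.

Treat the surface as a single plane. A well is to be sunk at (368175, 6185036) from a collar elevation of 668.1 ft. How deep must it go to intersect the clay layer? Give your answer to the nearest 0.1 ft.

Let the plane be z = a·E + b·N + c.
Outcrop 12−Outcrop 11: −146a + 399b = −102.5;  Outcrop 13−Outcrop 11: 208a + 95b = 44.2.
Solving gives a = 0.282601020, b = −0.153484339.
Then c = 781.7 − a·368299 − b·6184459 = 845917.63.
At (368175, 6185036): z_contact = 104046.63 − 949306.16 + 845917.63 = 658.10 ft.
Depth below ground = 668.1 − 658.10 = 10.0 ft.

10.0 ft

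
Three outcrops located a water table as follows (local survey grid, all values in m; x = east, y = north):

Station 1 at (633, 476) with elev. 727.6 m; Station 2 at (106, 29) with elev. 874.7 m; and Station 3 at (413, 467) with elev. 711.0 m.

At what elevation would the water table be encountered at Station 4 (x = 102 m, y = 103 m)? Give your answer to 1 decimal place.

841.8 m

Let the plane be z = a·x + b·y + c.
Station 2−Station 1: −527a − 447b = 147.1;  Station 3−Station 1: −220a − 9b = −16.6.
Solving gives a = 0.09342, b = −0.43923.
Then c = 727.6 − a·633 − b·476 = 877.53.
At (102, 103): z = 9.5 − 45.2 + 877.53 = 841.8 m.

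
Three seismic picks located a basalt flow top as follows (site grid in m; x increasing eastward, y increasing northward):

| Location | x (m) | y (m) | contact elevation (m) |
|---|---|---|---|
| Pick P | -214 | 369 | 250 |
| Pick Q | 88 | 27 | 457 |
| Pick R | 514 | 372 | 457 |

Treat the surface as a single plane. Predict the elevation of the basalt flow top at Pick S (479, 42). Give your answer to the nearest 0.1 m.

Let the plane be z = a·x + b·y + c.
Pick Q−Pick P: 302a − 342b = 207;  Pick R−Pick P: 728a + 3b = 207.
Solving gives a = 0.28579, b = −0.35289.
Then c = 250 − a·-214 − b·369 = 441.38.
At (479, 42): z = 136.9 − 14.8 + 441.38 = 563.5 m.

563.5 m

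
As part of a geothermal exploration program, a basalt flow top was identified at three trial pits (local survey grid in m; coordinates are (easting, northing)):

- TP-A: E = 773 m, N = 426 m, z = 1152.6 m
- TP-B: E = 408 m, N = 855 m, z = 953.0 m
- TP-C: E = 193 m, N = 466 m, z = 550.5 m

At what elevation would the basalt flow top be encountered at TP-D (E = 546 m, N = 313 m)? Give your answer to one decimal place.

859.8 m

Two edge vectors: TP-A→TP-B = (-365, 429, -199.6), TP-A→TP-C = (-580, 40, -602.1).
Normal n = (TP-A→TP-B) × (TP-A→TP-C) = (-250316.9, -103998.5, 234220).
So ∂z/∂E = −n_x/n_z = 1.06873 and ∂z/∂N = −n_y/n_z = 0.44402.
Intercept c from TP-A: 1152.6 − 826.12 − 189.15 = 137.32.
At (546, 313): z = 583.5 + 139.0 + 137.32 = 859.8 m.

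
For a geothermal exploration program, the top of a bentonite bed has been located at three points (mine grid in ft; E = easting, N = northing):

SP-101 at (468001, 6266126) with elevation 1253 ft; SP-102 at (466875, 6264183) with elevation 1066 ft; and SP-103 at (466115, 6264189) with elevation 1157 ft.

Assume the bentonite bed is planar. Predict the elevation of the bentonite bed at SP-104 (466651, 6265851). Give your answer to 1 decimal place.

1367.5 ft

Let the plane be z = a·E + b·N + c.
SP-102−SP-101: −1126a − 1943b = −187;  SP-103−SP-101: −1886a − 1937b = −96.
Solving gives a = −0.118435173, b = 0.164878026.
Then c = 1253 − a·468001 − b·6266126 = −976465.71.
At (466651, 6265851): z = −55267.9 + 1033101.1 − 976465.71 = 1367.5 ft.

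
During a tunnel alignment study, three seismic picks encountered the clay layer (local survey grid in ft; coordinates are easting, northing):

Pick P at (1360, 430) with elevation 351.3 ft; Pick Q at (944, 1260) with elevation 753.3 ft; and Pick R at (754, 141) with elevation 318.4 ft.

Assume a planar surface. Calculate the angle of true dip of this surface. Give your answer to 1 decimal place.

23.6°

Let the plane be z = a·easting + b·northing + c.
Pick Q−Pick P: −416a + 830b = 402;  Pick R−Pick P: −606a − 289b = −32.9.
Solving gives a = −0.14260, b = 0.41286.
Gradient magnitude |∇z| = √(a² + b²) = √(0.02034 + 0.17046) = 0.43680.
True dip = arctan(0.43680) = 23.6°, dipping toward SSE (azimuth ≈ 161°).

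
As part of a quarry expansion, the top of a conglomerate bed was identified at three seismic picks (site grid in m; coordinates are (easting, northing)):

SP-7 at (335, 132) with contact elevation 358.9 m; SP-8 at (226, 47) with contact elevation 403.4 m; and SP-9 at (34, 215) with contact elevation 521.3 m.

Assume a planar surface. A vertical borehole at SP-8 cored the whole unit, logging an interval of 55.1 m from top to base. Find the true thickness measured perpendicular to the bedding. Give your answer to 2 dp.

Let the plane be z = a·E + b·N + c.
SP-8−SP-7: −109a − 85b = 44.5;  SP-9−SP-7: −301a + 83b = 162.4.
Solving gives a = −0.50524, b = 0.12437.
|∇z| = √(a²+b²) = 0.52032, so dip δ = arctan(0.52032) = 27.49°.
True thickness = vertical thickness × cos δ = 55.1 × cos 27.49° = 48.88 m.

48.88 m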